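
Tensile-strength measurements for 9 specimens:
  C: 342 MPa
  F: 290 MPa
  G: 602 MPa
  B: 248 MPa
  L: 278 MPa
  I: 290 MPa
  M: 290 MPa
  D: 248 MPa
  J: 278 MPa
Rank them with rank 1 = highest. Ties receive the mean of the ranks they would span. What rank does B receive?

Sorted (descending): 602, 342, 290, 290, 290, 278, 278, 248, 248
The 3 values of 290 occupy positions 3–5 → average rank 4.
The 2 values of 278 occupy positions 6–7 → average rank (6+7)/2 = 6.5.
The 2 values of 248 occupy positions 8–9 → average rank (8+9)/2 = 8.5.
B has value 248 MPa → rank 8.5.

8.5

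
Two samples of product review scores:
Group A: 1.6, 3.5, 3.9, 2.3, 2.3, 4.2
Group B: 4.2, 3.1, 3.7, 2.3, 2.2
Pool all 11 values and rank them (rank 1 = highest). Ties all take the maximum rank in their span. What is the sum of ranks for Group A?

Sorted (descending): 4.2, 4.2, 3.9, 3.7, 3.5, 3.1, 2.3, 2.3, 2.3, 2.2, 1.6
The 2 values of 4.2 occupy positions 1–2 → each gets rank 2.
The 3 values of 2.3 occupy positions 7–9 → each gets rank 9.
Group A values → pooled ranks: 1.6→11, 3.5→5, 3.9→3, 2.3→9, 2.3→9, 4.2→2
Rank sum = 11 + 5 + 3 + 9 + 9 + 2 = 39

39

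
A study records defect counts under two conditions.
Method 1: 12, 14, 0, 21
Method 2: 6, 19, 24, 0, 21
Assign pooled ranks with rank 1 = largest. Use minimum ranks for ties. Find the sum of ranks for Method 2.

Sorted (descending): 24, 21, 21, 19, 14, 12, 6, 0, 0
The 2 values of 21 occupy positions 2–3 → each gets rank 2.
The 2 values of 0 occupy positions 8–9 → each gets rank 8.
Method 2 values → pooled ranks: 6→7, 19→4, 24→1, 0→8, 21→2
Rank sum = 7 + 4 + 1 + 8 + 2 = 22

22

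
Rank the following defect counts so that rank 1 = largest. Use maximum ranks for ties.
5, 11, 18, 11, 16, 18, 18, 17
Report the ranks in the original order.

Sorted (descending): 18, 18, 18, 17, 16, 11, 11, 5
The 3 values of 18 occupy positions 1–3 → each gets rank 3.
The 2 values of 11 occupy positions 6–7 → each gets rank 7.

8, 7, 3, 7, 5, 3, 3, 4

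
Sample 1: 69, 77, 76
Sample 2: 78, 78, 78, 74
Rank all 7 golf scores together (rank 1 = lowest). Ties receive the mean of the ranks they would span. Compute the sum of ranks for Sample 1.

Sorted (ascending): 69, 74, 76, 77, 78, 78, 78
The 3 values of 78 occupy positions 5–7 → average rank 6.
Sample 1 values → pooled ranks: 69→1, 77→4, 76→3
Rank sum = 1 + 4 + 3 = 8

8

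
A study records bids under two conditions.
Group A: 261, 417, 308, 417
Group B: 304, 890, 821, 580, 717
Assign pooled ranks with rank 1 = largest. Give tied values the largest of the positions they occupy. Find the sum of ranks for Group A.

28

Sorted (descending): 890, 821, 717, 580, 417, 417, 308, 304, 261
The 2 values of 417 occupy positions 5–6 → each gets rank 6.
Group A values → pooled ranks: 261→9, 417→6, 308→7, 417→6
Rank sum = 9 + 6 + 7 + 6 = 28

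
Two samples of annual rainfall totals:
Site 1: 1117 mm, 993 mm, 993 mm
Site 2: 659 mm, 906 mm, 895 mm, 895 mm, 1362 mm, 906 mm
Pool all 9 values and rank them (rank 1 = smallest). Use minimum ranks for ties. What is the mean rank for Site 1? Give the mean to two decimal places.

Sorted (ascending): 659, 895, 895, 906, 906, 993, 993, 1117, 1362
The 2 values of 895 occupy positions 2–3 → each gets rank 2.
The 2 values of 906 occupy positions 4–5 → each gets rank 4.
The 2 values of 993 occupy positions 6–7 → each gets rank 6.
Site 1 values → pooled ranks: 1117→8, 993→6, 993→6
Mean rank = (8 + 6 + 6) / 3 = 6.67

6.67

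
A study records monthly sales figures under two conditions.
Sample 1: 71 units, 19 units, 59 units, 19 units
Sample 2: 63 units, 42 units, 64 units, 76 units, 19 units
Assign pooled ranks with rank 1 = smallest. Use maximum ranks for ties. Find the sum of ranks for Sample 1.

Sorted (ascending): 19, 19, 19, 42, 59, 63, 64, 71, 76
The 3 values of 19 occupy positions 1–3 → each gets rank 3.
Sample 1 values → pooled ranks: 71→8, 19→3, 59→5, 19→3
Rank sum = 8 + 3 + 5 + 3 = 19

19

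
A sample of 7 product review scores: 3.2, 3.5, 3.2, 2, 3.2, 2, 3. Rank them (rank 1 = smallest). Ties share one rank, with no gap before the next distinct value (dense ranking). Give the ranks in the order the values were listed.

3, 4, 3, 1, 3, 1, 2

Sorted (ascending): 2, 2, 3, 3.2, 3.2, 3.2, 3.5
The 2 values of 2 share dense rank 1.
The 3 values of 3.2 share dense rank 3.
Remaining distinct values take the next consecutive integers.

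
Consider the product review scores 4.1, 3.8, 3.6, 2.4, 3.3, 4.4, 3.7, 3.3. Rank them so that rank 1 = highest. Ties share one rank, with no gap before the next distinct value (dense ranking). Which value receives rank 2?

4.1

Sorted (descending): 4.4, 4.1, 3.8, 3.7, 3.6, 3.3, 3.3, 2.4
The 2 values of 3.3 share dense rank 6.
Remaining distinct values take the next consecutive integers.
Rank 2 → value 4.1.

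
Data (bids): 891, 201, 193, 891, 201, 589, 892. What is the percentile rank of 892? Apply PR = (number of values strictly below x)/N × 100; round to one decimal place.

N = 7.
Strictly below 892: 6. Equal to 892: 1.
PR = 6/7 × 100 = 85.7

85.7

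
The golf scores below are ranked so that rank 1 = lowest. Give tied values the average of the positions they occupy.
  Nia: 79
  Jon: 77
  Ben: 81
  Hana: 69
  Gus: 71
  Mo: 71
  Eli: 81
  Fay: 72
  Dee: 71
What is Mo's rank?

3

Sorted (ascending): 69, 71, 71, 71, 72, 77, 79, 81, 81
The 3 values of 71 occupy positions 2–4 → average rank 3.
The 2 values of 81 occupy positions 8–9 → average rank (8+9)/2 = 8.5.
Mo has value 71 → rank 3.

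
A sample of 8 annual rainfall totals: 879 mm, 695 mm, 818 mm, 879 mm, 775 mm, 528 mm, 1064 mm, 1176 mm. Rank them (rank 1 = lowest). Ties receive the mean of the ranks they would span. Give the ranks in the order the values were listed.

5.5, 2, 4, 5.5, 3, 1, 7, 8

Sorted (ascending): 528, 695, 775, 818, 879, 879, 1064, 1176
The 2 values of 879 occupy positions 5–6 → average rank (5+6)/2 = 5.5.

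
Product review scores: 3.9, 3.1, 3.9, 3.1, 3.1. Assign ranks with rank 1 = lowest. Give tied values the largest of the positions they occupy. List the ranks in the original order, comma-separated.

5, 3, 5, 3, 3

Sorted (ascending): 3.1, 3.1, 3.1, 3.9, 3.9
The 3 values of 3.1 occupy positions 1–3 → each gets rank 3.
The 2 values of 3.9 occupy positions 4–5 → each gets rank 5.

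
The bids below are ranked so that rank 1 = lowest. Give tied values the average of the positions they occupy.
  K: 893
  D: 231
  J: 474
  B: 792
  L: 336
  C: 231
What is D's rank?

1.5

Sorted (ascending): 231, 231, 336, 474, 792, 893
The 2 values of 231 occupy positions 1–2 → average rank (1+2)/2 = 1.5.
D has value 231 → rank 1.5.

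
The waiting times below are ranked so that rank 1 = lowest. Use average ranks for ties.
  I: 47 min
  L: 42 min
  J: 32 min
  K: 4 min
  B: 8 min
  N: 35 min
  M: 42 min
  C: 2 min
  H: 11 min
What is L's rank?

Sorted (ascending): 2, 4, 8, 11, 32, 35, 42, 42, 47
The 2 values of 42 occupy positions 7–8 → average rank (7+8)/2 = 7.5.
L has value 42 min → rank 7.5.

7.5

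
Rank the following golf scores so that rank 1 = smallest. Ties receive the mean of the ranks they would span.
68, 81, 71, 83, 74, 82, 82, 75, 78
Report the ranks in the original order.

Sorted (ascending): 68, 71, 74, 75, 78, 81, 82, 82, 83
The 2 values of 82 occupy positions 7–8 → average rank (7+8)/2 = 7.5.

1, 6, 2, 9, 3, 7.5, 7.5, 4, 5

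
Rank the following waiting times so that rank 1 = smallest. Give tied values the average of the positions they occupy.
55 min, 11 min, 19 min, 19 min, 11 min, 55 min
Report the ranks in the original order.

5.5, 1.5, 3.5, 3.5, 1.5, 5.5

Sorted (ascending): 11, 11, 19, 19, 55, 55
The 2 values of 11 occupy positions 1–2 → average rank (1+2)/2 = 1.5.
The 2 values of 19 occupy positions 3–4 → average rank (3+4)/2 = 3.5.
The 2 values of 55 occupy positions 5–6 → average rank (5+6)/2 = 5.5.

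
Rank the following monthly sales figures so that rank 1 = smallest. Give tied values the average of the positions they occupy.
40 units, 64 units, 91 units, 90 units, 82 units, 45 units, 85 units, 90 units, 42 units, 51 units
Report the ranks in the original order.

1, 5, 10, 8.5, 6, 3, 7, 8.5, 2, 4

Sorted (ascending): 40, 42, 45, 51, 64, 82, 85, 90, 90, 91
The 2 values of 90 occupy positions 8–9 → average rank (8+9)/2 = 8.5.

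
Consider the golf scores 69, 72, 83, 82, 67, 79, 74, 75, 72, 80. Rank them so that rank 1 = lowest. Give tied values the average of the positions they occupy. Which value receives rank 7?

79

Sorted (ascending): 67, 69, 72, 72, 74, 75, 79, 80, 82, 83
The 2 values of 72 occupy positions 3–4 → average rank (3+4)/2 = 3.5.
Rank 7 → value 79.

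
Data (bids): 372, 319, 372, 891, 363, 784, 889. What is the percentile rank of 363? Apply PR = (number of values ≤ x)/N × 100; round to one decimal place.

28.6

N = 7.
Strictly below 363: 1. Equal to 363: 1.
PR = 2/7 × 100 = 28.6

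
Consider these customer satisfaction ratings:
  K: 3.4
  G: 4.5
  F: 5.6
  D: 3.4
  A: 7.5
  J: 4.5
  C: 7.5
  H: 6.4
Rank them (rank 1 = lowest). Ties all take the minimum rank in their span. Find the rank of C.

Sorted (ascending): 3.4, 3.4, 4.5, 4.5, 5.6, 6.4, 7.5, 7.5
The 2 values of 3.4 occupy positions 1–2 → each gets rank 1.
The 2 values of 4.5 occupy positions 3–4 → each gets rank 3.
The 2 values of 7.5 occupy positions 7–8 → each gets rank 7.
C has value 7.5 → rank 7.

7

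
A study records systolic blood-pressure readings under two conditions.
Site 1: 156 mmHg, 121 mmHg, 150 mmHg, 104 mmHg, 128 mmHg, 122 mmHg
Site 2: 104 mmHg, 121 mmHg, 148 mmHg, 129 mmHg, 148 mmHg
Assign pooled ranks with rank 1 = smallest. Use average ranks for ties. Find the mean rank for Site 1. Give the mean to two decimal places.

Sorted (ascending): 104, 104, 121, 121, 122, 128, 129, 148, 148, 150, 156
The 2 values of 104 occupy positions 1–2 → average rank (1+2)/2 = 1.5.
The 2 values of 121 occupy positions 3–4 → average rank (3+4)/2 = 3.5.
The 2 values of 148 occupy positions 8–9 → average rank (8+9)/2 = 8.5.
Site 1 values → pooled ranks: 156→11, 121→3.5, 150→10, 104→1.5, 128→6, 122→5
Mean rank = (11 + 3.5 + 10 + 1.5 + 6 + 5) / 6 = 6.17

6.17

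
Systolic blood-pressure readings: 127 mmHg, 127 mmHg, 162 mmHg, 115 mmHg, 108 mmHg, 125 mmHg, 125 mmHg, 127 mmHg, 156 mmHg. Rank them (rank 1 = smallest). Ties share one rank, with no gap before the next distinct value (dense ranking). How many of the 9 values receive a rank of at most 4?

Sorted (ascending): 108, 115, 125, 125, 127, 127, 127, 156, 162
The 2 values of 125 share dense rank 3.
The 3 values of 127 share dense rank 4.
Remaining distinct values take the next consecutive integers.
Ranks ≤ 4: {1, 2, 3, 3, 4, 4, 4} → 7 values.

7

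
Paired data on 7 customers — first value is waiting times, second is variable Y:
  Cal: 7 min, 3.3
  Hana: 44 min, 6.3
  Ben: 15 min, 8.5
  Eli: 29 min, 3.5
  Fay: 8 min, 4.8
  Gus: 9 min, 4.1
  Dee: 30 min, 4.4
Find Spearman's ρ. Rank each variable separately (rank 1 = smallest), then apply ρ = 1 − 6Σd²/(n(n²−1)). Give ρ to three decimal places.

0.429

Ranks of variable 1: 1, 7, 4, 5, 2, 3, 6
Ranks of variable 2: 1, 6, 7, 2, 5, 3, 4
d = r₁ − r₂: 0, 1, -3, 3, -3, 0, 2
d²: 0, 1, 9, 9, 9, 0, 4; Σd² = 32
ρ = 1 − 6·32/(7·48) = 1 − 192/336 = 0.429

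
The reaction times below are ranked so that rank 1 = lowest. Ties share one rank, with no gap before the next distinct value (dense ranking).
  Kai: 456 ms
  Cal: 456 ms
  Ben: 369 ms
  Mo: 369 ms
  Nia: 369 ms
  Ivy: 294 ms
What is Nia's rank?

2

Sorted (ascending): 294, 369, 369, 369, 456, 456
The 3 values of 369 share dense rank 2.
The 2 values of 456 share dense rank 3.
Remaining distinct values take the next consecutive integers.
Nia has value 369 ms → rank 2.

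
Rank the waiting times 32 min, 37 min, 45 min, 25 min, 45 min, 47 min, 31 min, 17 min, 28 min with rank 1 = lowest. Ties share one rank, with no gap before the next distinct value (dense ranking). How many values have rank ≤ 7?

Sorted (ascending): 17, 25, 28, 31, 32, 37, 45, 45, 47
The 2 values of 45 share dense rank 7.
Remaining distinct values take the next consecutive integers.
Ranks ≤ 7: {1, 2, 3, 4, 5, 6, 7, 7} → 8 values.

8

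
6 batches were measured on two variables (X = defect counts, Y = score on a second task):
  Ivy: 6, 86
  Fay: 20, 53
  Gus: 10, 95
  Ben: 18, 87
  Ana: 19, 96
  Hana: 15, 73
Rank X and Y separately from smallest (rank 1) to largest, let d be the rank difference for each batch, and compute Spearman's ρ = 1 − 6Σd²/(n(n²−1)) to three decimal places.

Ranks of variable 1: 1, 6, 2, 4, 5, 3
Ranks of variable 2: 3, 1, 5, 4, 6, 2
d = r₁ − r₂: -2, 5, -3, 0, -1, 1
d²: 4, 25, 9, 0, 1, 1; Σd² = 40
ρ = 1 − 6·40/(6·35) = 1 − 240/210 = -0.143

-0.143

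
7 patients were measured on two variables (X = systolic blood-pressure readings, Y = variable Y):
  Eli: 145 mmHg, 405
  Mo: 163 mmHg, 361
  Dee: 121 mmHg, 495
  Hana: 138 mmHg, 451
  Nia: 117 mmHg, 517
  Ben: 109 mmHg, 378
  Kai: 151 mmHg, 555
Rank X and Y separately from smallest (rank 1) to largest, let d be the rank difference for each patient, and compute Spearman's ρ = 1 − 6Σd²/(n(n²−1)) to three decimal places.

-0.107

Ranks of variable 1: 5, 7, 3, 4, 2, 1, 6
Ranks of variable 2: 3, 1, 5, 4, 6, 2, 7
d = r₁ − r₂: 2, 6, -2, 0, -4, -1, -1
d²: 4, 36, 4, 0, 16, 1, 1; Σd² = 62
ρ = 1 − 6·62/(7·48) = 1 − 372/336 = -0.107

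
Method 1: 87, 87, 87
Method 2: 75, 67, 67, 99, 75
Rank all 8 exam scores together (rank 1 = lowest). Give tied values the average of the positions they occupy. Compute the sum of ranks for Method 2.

18

Sorted (ascending): 67, 67, 75, 75, 87, 87, 87, 99
The 2 values of 67 occupy positions 1–2 → average rank (1+2)/2 = 1.5.
The 2 values of 75 occupy positions 3–4 → average rank (3+4)/2 = 3.5.
The 3 values of 87 occupy positions 5–7 → average rank 6.
Method 2 values → pooled ranks: 75→3.5, 67→1.5, 67→1.5, 99→8, 75→3.5
Rank sum = 3.5 + 1.5 + 1.5 + 8 + 3.5 = 18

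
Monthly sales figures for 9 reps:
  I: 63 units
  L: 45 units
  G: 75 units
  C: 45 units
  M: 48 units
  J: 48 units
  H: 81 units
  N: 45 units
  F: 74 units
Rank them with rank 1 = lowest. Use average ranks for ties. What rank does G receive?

8

Sorted (ascending): 45, 45, 45, 48, 48, 63, 74, 75, 81
The 3 values of 45 occupy positions 1–3 → average rank 2.
The 2 values of 48 occupy positions 4–5 → average rank (4+5)/2 = 4.5.
G has value 75 units → rank 8.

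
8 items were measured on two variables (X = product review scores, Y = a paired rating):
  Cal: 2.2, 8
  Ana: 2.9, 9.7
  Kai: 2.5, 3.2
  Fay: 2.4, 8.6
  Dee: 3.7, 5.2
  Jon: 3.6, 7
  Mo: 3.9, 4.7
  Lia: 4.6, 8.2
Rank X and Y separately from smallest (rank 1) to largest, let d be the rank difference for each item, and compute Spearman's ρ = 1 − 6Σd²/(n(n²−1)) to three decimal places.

Ranks of variable 1: 1, 4, 3, 2, 6, 5, 7, 8
Ranks of variable 2: 5, 8, 1, 7, 3, 4, 2, 6
d = r₁ − r₂: -4, -4, 2, -5, 3, 1, 5, 2
d²: 16, 16, 4, 25, 9, 1, 25, 4; Σd² = 100
ρ = 1 − 6·100/(8·63) = 1 − 600/504 = -0.190

-0.190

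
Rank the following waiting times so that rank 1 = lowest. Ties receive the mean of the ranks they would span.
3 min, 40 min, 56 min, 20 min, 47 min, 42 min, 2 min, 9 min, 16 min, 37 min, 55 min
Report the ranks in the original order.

Sorted (ascending): 2, 3, 9, 16, 20, 37, 40, 42, 47, 55, 56
No ties — each value takes its position as its rank.

2, 7, 11, 5, 9, 8, 1, 3, 4, 6, 10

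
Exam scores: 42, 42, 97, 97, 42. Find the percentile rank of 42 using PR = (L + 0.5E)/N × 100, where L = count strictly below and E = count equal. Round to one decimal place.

N = 5.
Strictly below 42: 0. Equal to 42: 3.
PR = (0 + 0.5·3)/5 × 100 = 30.0

30.0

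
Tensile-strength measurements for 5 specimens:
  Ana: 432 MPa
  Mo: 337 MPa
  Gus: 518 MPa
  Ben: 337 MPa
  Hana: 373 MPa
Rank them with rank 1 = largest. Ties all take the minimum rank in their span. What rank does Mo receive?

Sorted (descending): 518, 432, 373, 337, 337
The 2 values of 337 occupy positions 4–5 → each gets rank 4.
Mo has value 337 MPa → rank 4.

4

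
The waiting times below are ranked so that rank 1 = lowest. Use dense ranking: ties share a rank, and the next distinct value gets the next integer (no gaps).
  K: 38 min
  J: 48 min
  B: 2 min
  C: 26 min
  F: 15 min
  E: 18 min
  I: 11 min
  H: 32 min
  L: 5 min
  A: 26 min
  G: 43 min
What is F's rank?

4

Sorted (ascending): 2, 5, 11, 15, 18, 26, 26, 32, 38, 43, 48
The 2 values of 26 share dense rank 6.
Remaining distinct values take the next consecutive integers.
F has value 15 min → rank 4.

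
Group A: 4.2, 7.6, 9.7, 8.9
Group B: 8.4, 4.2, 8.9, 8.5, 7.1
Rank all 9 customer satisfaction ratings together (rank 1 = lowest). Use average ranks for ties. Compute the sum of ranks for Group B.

Sorted (ascending): 4.2, 4.2, 7.1, 7.6, 8.4, 8.5, 8.9, 8.9, 9.7
The 2 values of 4.2 occupy positions 1–2 → average rank (1+2)/2 = 1.5.
The 2 values of 8.9 occupy positions 7–8 → average rank (7+8)/2 = 7.5.
Group B values → pooled ranks: 8.4→5, 4.2→1.5, 8.9→7.5, 8.5→6, 7.1→3
Rank sum = 5 + 1.5 + 7.5 + 6 + 3 = 23

23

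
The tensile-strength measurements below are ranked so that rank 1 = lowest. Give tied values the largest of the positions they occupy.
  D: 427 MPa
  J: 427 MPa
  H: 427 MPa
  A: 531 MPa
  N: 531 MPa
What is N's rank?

Sorted (ascending): 427, 427, 427, 531, 531
The 3 values of 427 occupy positions 1–3 → each gets rank 3.
The 2 values of 531 occupy positions 4–5 → each gets rank 5.
N has value 531 MPa → rank 5.

5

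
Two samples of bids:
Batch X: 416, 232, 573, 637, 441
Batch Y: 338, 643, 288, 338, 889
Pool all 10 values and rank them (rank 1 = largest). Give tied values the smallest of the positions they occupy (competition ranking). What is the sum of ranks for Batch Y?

26

Sorted (descending): 889, 643, 637, 573, 441, 416, 338, 338, 288, 232
The 2 values of 338 occupy positions 7–8 → each gets rank 7.
Batch Y values → pooled ranks: 338→7, 643→2, 288→9, 338→7, 889→1
Rank sum = 7 + 2 + 9 + 7 + 1 = 26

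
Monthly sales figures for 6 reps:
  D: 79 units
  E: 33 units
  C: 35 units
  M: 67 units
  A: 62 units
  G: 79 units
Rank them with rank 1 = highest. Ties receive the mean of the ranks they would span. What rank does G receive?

1.5

Sorted (descending): 79, 79, 67, 62, 35, 33
The 2 values of 79 occupy positions 1–2 → average rank (1+2)/2 = 1.5.
G has value 79 units → rank 1.5.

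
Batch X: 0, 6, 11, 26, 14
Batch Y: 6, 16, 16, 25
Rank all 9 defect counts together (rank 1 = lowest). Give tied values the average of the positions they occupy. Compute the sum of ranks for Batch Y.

23.5

Sorted (ascending): 0, 6, 6, 11, 14, 16, 16, 25, 26
The 2 values of 6 occupy positions 2–3 → average rank (2+3)/2 = 2.5.
The 2 values of 16 occupy positions 6–7 → average rank (6+7)/2 = 6.5.
Batch Y values → pooled ranks: 6→2.5, 16→6.5, 16→6.5, 25→8
Rank sum = 2.5 + 6.5 + 6.5 + 8 = 23.5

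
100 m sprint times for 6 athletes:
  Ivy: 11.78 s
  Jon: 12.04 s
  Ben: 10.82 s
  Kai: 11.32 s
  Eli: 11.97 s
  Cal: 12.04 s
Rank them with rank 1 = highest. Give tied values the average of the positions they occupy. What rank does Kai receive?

5

Sorted (descending): 12.04, 12.04, 11.97, 11.78, 11.32, 10.82
The 2 values of 12.04 occupy positions 1–2 → average rank (1+2)/2 = 1.5.
Kai has value 11.32 s → rank 5.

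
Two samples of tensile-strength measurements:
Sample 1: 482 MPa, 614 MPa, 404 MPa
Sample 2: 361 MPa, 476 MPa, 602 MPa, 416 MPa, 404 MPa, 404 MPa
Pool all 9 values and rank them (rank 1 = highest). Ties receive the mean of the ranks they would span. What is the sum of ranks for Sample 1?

11

Sorted (descending): 614, 602, 482, 476, 416, 404, 404, 404, 361
The 3 values of 404 occupy positions 6–8 → average rank 7.
Sample 1 values → pooled ranks: 482→3, 614→1, 404→7
Rank sum = 3 + 1 + 7 = 11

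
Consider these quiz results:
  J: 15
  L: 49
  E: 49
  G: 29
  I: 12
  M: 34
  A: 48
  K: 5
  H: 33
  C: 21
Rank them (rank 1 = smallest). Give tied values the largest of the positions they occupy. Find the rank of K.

1

Sorted (ascending): 5, 12, 15, 21, 29, 33, 34, 48, 49, 49
The 2 values of 49 occupy positions 9–10 → each gets rank 10.
K has value 5 → rank 1.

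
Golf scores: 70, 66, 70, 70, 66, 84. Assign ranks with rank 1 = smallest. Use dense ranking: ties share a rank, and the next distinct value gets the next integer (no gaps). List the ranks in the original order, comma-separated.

2, 1, 2, 2, 1, 3

Sorted (ascending): 66, 66, 70, 70, 70, 84
The 2 values of 66 share dense rank 1.
The 3 values of 70 share dense rank 2.
Remaining distinct values take the next consecutive integers.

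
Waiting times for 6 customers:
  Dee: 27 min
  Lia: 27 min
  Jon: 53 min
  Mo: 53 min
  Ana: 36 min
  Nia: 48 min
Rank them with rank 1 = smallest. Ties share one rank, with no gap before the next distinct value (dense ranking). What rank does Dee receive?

Sorted (ascending): 27, 27, 36, 48, 53, 53
The 2 values of 27 share dense rank 1.
The 2 values of 53 share dense rank 4.
Remaining distinct values take the next consecutive integers.
Dee has value 27 min → rank 1.

1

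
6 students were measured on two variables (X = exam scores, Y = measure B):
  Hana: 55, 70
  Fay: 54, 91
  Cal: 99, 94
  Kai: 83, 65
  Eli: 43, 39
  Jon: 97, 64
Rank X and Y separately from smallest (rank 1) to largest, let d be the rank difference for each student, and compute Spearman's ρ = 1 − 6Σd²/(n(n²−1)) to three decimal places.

0.429

Ranks of variable 1: 3, 2, 6, 4, 1, 5
Ranks of variable 2: 4, 5, 6, 3, 1, 2
d = r₁ − r₂: -1, -3, 0, 1, 0, 3
d²: 1, 9, 0, 1, 0, 9; Σd² = 20
ρ = 1 − 6·20/(6·35) = 1 − 120/210 = 0.429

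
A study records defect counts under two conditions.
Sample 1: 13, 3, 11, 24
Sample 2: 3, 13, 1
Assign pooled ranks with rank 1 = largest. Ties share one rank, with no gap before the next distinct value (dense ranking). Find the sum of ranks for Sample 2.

11

Sorted (descending): 24, 13, 13, 11, 3, 3, 1
The 2 values of 13 share dense rank 2.
The 2 values of 3 share dense rank 4.
Remaining distinct values take the next consecutive integers.
Sample 2 values → pooled ranks: 3→4, 13→2, 1→5
Rank sum = 4 + 2 + 5 = 11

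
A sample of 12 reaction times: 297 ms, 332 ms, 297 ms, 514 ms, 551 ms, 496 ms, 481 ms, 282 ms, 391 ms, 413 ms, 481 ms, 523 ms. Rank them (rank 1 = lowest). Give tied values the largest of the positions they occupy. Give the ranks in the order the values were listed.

Sorted (ascending): 282, 297, 297, 332, 391, 413, 481, 481, 496, 514, 523, 551
The 2 values of 297 occupy positions 2–3 → each gets rank 3.
The 2 values of 481 occupy positions 7–8 → each gets rank 8.

3, 4, 3, 10, 12, 9, 8, 1, 5, 6, 8, 11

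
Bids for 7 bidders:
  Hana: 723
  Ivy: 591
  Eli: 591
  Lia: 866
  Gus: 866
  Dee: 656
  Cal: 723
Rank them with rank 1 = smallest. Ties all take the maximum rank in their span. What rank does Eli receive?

Sorted (ascending): 591, 591, 656, 723, 723, 866, 866
The 2 values of 591 occupy positions 1–2 → each gets rank 2.
The 2 values of 723 occupy positions 4–5 → each gets rank 5.
The 2 values of 866 occupy positions 6–7 → each gets rank 7.
Eli has value 591 → rank 2.

2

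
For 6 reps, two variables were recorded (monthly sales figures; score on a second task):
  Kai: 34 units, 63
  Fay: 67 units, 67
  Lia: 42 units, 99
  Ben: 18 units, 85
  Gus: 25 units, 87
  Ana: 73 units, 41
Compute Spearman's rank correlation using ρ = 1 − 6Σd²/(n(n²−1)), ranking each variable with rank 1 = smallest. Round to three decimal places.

-0.486

Ranks of variable 1: 3, 5, 4, 1, 2, 6
Ranks of variable 2: 2, 3, 6, 4, 5, 1
d = r₁ − r₂: 1, 2, -2, -3, -3, 5
d²: 1, 4, 4, 9, 9, 25; Σd² = 52
ρ = 1 − 6·52/(6·35) = 1 − 312/210 = -0.486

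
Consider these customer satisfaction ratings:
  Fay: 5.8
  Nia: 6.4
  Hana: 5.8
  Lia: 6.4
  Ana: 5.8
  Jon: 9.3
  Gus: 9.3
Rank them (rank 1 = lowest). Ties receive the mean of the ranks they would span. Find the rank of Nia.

Sorted (ascending): 5.8, 5.8, 5.8, 6.4, 6.4, 9.3, 9.3
The 3 values of 5.8 occupy positions 1–3 → average rank 2.
The 2 values of 6.4 occupy positions 4–5 → average rank (4+5)/2 = 4.5.
The 2 values of 9.3 occupy positions 6–7 → average rank (6+7)/2 = 6.5.
Nia has value 6.4 → rank 4.5.

4.5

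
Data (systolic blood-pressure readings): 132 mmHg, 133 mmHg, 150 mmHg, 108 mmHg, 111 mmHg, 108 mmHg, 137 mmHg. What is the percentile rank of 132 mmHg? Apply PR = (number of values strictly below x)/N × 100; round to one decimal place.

42.9

N = 7.
Strictly below 132: 3. Equal to 132: 1.
PR = 3/7 × 100 = 42.9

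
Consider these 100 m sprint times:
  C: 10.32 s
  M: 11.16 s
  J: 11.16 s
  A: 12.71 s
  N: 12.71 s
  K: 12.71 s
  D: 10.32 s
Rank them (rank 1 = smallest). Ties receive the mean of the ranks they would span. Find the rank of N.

6

Sorted (ascending): 10.32, 10.32, 11.16, 11.16, 12.71, 12.71, 12.71
The 2 values of 10.32 occupy positions 1–2 → average rank (1+2)/2 = 1.5.
The 2 values of 11.16 occupy positions 3–4 → average rank (3+4)/2 = 3.5.
The 3 values of 12.71 occupy positions 5–7 → average rank 6.
N has value 12.71 s → rank 6.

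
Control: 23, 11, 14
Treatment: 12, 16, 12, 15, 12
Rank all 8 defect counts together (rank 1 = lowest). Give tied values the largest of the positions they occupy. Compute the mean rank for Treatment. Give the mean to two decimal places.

5.00

Sorted (ascending): 11, 12, 12, 12, 14, 15, 16, 23
The 3 values of 12 occupy positions 2–4 → each gets rank 4.
Treatment values → pooled ranks: 12→4, 16→7, 12→4, 15→6, 12→4
Mean rank = (4 + 7 + 4 + 6 + 4) / 5 = 5.00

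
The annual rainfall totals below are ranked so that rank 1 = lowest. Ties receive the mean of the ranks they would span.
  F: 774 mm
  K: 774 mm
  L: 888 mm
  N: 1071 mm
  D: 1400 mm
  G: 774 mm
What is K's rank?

Sorted (ascending): 774, 774, 774, 888, 1071, 1400
The 3 values of 774 occupy positions 1–3 → average rank 2.
K has value 774 mm → rank 2.

2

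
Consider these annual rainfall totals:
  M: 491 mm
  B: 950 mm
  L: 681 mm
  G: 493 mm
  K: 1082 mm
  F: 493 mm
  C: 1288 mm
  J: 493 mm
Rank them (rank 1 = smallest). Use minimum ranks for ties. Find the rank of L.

5

Sorted (ascending): 491, 493, 493, 493, 681, 950, 1082, 1288
The 3 values of 493 occupy positions 2–4 → each gets rank 2.
L has value 681 mm → rank 5.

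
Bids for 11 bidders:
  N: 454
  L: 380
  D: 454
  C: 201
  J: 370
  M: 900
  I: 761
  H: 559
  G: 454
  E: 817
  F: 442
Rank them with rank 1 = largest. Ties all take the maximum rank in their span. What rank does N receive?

7

Sorted (descending): 900, 817, 761, 559, 454, 454, 454, 442, 380, 370, 201
The 3 values of 454 occupy positions 5–7 → each gets rank 7.
N has value 454 → rank 7.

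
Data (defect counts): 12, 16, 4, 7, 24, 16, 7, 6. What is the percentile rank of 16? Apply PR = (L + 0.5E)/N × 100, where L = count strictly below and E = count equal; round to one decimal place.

75.0

N = 8.
Strictly below 16: 5. Equal to 16: 2.
PR = (5 + 0.5·2)/8 × 100 = 75.0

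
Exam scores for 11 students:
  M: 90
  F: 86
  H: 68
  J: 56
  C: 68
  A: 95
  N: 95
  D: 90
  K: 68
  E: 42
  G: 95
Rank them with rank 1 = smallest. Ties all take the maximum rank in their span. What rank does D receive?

8

Sorted (ascending): 42, 56, 68, 68, 68, 86, 90, 90, 95, 95, 95
The 3 values of 68 occupy positions 3–5 → each gets rank 5.
The 2 values of 90 occupy positions 7–8 → each gets rank 8.
The 3 values of 95 occupy positions 9–11 → each gets rank 11.
D has value 90 → rank 8.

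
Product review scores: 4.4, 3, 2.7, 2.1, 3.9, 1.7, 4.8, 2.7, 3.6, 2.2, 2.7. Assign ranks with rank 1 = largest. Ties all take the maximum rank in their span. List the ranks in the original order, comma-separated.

2, 5, 8, 10, 3, 11, 1, 8, 4, 9, 8

Sorted (descending): 4.8, 4.4, 3.9, 3.6, 3, 2.7, 2.7, 2.7, 2.2, 2.1, 1.7
The 3 values of 2.7 occupy positions 6–8 → each gets rank 8.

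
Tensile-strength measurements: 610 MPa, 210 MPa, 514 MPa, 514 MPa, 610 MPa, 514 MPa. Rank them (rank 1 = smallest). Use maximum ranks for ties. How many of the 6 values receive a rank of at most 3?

Sorted (ascending): 210, 514, 514, 514, 610, 610
The 3 values of 514 occupy positions 2–4 → each gets rank 4.
The 2 values of 610 occupy positions 5–6 → each gets rank 6.
Ranks ≤ 3: {1} → 1 value.

1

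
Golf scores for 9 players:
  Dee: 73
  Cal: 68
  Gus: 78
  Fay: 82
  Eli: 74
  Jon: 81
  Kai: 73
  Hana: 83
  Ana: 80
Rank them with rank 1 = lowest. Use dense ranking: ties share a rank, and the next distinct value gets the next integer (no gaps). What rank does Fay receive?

Sorted (ascending): 68, 73, 73, 74, 78, 80, 81, 82, 83
The 2 values of 73 share dense rank 2.
Remaining distinct values take the next consecutive integers.
Fay has value 82 → rank 7.

7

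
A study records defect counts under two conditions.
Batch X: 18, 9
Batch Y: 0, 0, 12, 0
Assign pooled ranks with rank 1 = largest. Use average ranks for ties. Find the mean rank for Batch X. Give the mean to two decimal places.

Sorted (descending): 18, 12, 9, 0, 0, 0
The 3 values of 0 occupy positions 4–6 → average rank 5.
Batch X values → pooled ranks: 18→1, 9→3
Mean rank = (1 + 3) / 2 = 2.00

2.00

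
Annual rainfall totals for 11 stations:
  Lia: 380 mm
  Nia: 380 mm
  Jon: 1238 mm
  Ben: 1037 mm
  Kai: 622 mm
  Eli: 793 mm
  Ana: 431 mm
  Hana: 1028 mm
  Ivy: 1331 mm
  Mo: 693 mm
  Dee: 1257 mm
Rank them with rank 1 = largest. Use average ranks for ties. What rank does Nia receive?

Sorted (descending): 1331, 1257, 1238, 1037, 1028, 793, 693, 622, 431, 380, 380
The 2 values of 380 occupy positions 10–11 → average rank (10+11)/2 = 10.5.
Nia has value 380 mm → rank 10.5.

10.5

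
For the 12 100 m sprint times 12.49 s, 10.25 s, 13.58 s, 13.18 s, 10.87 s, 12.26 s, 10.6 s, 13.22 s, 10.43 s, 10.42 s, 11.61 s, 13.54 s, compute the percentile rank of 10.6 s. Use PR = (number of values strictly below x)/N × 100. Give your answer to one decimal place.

N = 12.
Strictly below 10.6: 3. Equal to 10.6: 1.
PR = 3/12 × 100 = 25.0

25.0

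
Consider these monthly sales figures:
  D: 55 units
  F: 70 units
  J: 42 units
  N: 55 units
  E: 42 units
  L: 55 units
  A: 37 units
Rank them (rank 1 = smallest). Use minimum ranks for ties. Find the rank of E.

Sorted (ascending): 37, 42, 42, 55, 55, 55, 70
The 2 values of 42 occupy positions 2–3 → each gets rank 2.
The 3 values of 55 occupy positions 4–6 → each gets rank 4.
E has value 42 units → rank 2.

2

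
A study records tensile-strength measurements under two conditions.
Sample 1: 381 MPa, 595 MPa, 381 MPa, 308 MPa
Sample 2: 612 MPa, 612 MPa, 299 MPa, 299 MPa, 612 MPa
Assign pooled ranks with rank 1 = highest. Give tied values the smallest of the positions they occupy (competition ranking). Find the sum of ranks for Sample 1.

Sorted (descending): 612, 612, 612, 595, 381, 381, 308, 299, 299
The 3 values of 612 occupy positions 1–3 → each gets rank 1.
The 2 values of 381 occupy positions 5–6 → each gets rank 5.
The 2 values of 299 occupy positions 8–9 → each gets rank 8.
Sample 1 values → pooled ranks: 381→5, 595→4, 381→5, 308→7
Rank sum = 5 + 4 + 5 + 7 = 21

21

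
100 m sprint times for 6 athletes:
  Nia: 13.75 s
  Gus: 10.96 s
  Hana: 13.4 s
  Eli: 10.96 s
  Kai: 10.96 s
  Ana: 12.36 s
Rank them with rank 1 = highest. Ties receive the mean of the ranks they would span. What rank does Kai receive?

Sorted (descending): 13.75, 13.4, 12.36, 10.96, 10.96, 10.96
The 3 values of 10.96 occupy positions 4–6 → average rank 5.
Kai has value 10.96 s → rank 5.

5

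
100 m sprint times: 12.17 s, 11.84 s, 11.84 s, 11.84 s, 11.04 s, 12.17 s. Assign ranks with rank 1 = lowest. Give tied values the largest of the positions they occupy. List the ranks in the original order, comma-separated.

6, 4, 4, 4, 1, 6

Sorted (ascending): 11.04, 11.84, 11.84, 11.84, 12.17, 12.17
The 3 values of 11.84 occupy positions 2–4 → each gets rank 4.
The 2 values of 12.17 occupy positions 5–6 → each gets rank 6.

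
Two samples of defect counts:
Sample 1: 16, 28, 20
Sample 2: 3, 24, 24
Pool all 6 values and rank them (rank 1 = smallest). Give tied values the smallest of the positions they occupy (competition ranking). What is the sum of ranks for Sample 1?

11

Sorted (ascending): 3, 16, 20, 24, 24, 28
The 2 values of 24 occupy positions 4–5 → each gets rank 4.
Sample 1 values → pooled ranks: 16→2, 28→6, 20→3
Rank sum = 2 + 6 + 3 = 11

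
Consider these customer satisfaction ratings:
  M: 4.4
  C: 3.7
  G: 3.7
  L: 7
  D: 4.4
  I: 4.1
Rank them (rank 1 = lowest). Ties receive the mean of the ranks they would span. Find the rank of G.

1.5

Sorted (ascending): 3.7, 3.7, 4.1, 4.4, 4.4, 7
The 2 values of 3.7 occupy positions 1–2 → average rank (1+2)/2 = 1.5.
The 2 values of 4.4 occupy positions 4–5 → average rank (4+5)/2 = 4.5.
G has value 3.7 → rank 1.5.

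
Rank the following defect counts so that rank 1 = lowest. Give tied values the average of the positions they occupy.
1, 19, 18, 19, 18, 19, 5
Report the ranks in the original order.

1, 6, 3.5, 6, 3.5, 6, 2

Sorted (ascending): 1, 5, 18, 18, 19, 19, 19
The 2 values of 18 occupy positions 3–4 → average rank (3+4)/2 = 3.5.
The 3 values of 19 occupy positions 5–7 → average rank 6.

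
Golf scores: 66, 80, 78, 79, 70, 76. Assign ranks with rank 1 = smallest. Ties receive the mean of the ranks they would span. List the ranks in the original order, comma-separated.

1, 6, 4, 5, 2, 3

Sorted (ascending): 66, 70, 76, 78, 79, 80
No ties — each value takes its position as its rank.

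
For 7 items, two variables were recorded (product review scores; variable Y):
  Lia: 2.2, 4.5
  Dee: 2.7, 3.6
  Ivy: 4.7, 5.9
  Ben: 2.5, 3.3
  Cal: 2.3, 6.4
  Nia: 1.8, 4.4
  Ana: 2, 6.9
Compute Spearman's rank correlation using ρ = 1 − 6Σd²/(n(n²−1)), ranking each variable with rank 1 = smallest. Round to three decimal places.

-0.250

Ranks of variable 1: 3, 6, 7, 5, 4, 1, 2
Ranks of variable 2: 4, 2, 5, 1, 6, 3, 7
d = r₁ − r₂: -1, 4, 2, 4, -2, -2, -5
d²: 1, 16, 4, 16, 4, 4, 25; Σd² = 70
ρ = 1 − 6·70/(7·48) = 1 − 420/336 = -0.250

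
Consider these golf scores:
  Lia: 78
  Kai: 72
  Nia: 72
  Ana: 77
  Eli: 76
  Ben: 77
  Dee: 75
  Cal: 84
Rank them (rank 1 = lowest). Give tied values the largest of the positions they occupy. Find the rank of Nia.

Sorted (ascending): 72, 72, 75, 76, 77, 77, 78, 84
The 2 values of 72 occupy positions 1–2 → each gets rank 2.
The 2 values of 77 occupy positions 5–6 → each gets rank 6.
Nia has value 72 → rank 2.

2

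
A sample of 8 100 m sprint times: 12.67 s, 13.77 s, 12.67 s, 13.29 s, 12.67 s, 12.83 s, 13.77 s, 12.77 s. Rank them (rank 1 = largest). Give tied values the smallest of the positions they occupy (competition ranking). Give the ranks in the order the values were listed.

6, 1, 6, 3, 6, 4, 1, 5

Sorted (descending): 13.77, 13.77, 13.29, 12.83, 12.77, 12.67, 12.67, 12.67
The 2 values of 13.77 occupy positions 1–2 → each gets rank 1.
The 3 values of 12.67 occupy positions 6–8 → each gets rank 6.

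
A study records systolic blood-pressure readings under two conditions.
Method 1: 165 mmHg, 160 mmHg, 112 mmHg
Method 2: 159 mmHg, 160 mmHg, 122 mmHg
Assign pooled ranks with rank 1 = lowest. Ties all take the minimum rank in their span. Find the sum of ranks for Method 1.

11

Sorted (ascending): 112, 122, 159, 160, 160, 165
The 2 values of 160 occupy positions 4–5 → each gets rank 4.
Method 1 values → pooled ranks: 165→6, 160→4, 112→1
Rank sum = 6 + 4 + 1 = 11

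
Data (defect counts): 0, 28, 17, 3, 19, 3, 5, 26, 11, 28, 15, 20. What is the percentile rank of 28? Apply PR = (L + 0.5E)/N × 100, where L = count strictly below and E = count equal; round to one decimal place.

N = 12.
Strictly below 28: 10. Equal to 28: 2.
PR = (10 + 0.5·2)/12 × 100 = 91.7

91.7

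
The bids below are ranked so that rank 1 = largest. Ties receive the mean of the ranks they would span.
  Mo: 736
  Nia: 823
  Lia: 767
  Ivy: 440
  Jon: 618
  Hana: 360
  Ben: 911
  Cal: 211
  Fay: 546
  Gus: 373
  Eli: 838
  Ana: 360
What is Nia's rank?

3

Sorted (descending): 911, 838, 823, 767, 736, 618, 546, 440, 373, 360, 360, 211
The 2 values of 360 occupy positions 10–11 → average rank (10+11)/2 = 10.5.
Nia has value 823 → rank 3.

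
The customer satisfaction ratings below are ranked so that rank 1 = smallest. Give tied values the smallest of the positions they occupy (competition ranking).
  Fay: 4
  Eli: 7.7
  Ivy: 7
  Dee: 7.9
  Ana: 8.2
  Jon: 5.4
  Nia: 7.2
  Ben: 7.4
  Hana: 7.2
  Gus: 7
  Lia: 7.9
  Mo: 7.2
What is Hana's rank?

5

Sorted (ascending): 4, 5.4, 7, 7, 7.2, 7.2, 7.2, 7.4, 7.7, 7.9, 7.9, 8.2
The 2 values of 7 occupy positions 3–4 → each gets rank 3.
The 3 values of 7.2 occupy positions 5–7 → each gets rank 5.
The 2 values of 7.9 occupy positions 10–11 → each gets rank 10.
Hana has value 7.2 → rank 5.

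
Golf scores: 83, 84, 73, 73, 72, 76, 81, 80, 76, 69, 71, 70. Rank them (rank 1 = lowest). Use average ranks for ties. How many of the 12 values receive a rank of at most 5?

Sorted (ascending): 69, 70, 71, 72, 73, 73, 76, 76, 80, 81, 83, 84
The 2 values of 73 occupy positions 5–6 → average rank (5+6)/2 = 5.5.
The 2 values of 76 occupy positions 7–8 → average rank (7+8)/2 = 7.5.
Ranks ≤ 5: {1, 2, 3, 4} → 4 values.

4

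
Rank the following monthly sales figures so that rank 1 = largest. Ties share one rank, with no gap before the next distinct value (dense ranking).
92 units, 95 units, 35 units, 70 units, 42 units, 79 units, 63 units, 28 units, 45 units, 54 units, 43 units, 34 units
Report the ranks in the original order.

Sorted (descending): 95, 92, 79, 70, 63, 54, 45, 43, 42, 35, 34, 28
No ties — each value takes its position as its rank.

2, 1, 10, 4, 9, 3, 5, 12, 7, 6, 8, 11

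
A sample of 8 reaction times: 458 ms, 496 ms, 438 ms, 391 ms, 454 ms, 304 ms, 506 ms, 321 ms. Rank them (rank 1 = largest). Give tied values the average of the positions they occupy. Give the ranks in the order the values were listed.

3, 2, 5, 6, 4, 8, 1, 7

Sorted (descending): 506, 496, 458, 454, 438, 391, 321, 304
No ties — each value takes its position as its rank.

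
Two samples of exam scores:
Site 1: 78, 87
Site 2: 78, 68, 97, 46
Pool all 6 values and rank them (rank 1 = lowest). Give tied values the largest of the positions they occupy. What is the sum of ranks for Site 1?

Sorted (ascending): 46, 68, 78, 78, 87, 97
The 2 values of 78 occupy positions 3–4 → each gets rank 4.
Site 1 values → pooled ranks: 78→4, 87→5
Rank sum = 4 + 5 = 9

9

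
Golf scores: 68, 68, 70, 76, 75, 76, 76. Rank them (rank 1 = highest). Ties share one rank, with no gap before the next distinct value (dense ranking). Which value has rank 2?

75

Sorted (descending): 76, 76, 76, 75, 70, 68, 68
The 3 values of 76 share dense rank 1.
The 2 values of 68 share dense rank 4.
Remaining distinct values take the next consecutive integers.
Rank 2 → value 75.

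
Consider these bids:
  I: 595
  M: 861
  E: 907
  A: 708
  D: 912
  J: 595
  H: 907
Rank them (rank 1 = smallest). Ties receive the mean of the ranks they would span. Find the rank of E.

Sorted (ascending): 595, 595, 708, 861, 907, 907, 912
The 2 values of 595 occupy positions 1–2 → average rank (1+2)/2 = 1.5.
The 2 values of 907 occupy positions 5–6 → average rank (5+6)/2 = 5.5.
E has value 907 → rank 5.5.

5.5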